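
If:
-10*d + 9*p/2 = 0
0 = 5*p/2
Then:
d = 0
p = 0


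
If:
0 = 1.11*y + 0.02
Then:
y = -0.02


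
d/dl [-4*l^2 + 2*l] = 2 - 8*l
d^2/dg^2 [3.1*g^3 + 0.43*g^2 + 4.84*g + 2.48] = 18.6*g + 0.86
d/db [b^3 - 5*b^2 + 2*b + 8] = 3*b^2 - 10*b + 2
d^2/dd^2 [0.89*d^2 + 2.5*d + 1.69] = 1.78000000000000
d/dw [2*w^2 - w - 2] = 4*w - 1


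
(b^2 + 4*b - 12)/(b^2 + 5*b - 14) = (b + 6)/(b + 7)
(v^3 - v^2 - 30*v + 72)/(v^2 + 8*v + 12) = (v^2 - 7*v + 12)/(v + 2)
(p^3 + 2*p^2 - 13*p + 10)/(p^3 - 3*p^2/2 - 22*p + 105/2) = 2*(p^2 - 3*p + 2)/(2*p^2 - 13*p + 21)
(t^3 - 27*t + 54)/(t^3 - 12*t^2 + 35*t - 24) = (t^2 + 3*t - 18)/(t^2 - 9*t + 8)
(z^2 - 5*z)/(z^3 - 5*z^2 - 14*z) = (5 - z)/(-z^2 + 5*z + 14)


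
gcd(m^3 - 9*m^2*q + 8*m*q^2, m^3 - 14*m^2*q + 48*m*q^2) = -m^2 + 8*m*q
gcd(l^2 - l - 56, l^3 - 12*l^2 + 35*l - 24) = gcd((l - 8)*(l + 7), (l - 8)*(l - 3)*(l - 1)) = l - 8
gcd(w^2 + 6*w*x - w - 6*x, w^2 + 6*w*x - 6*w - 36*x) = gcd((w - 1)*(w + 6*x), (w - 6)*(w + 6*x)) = w + 6*x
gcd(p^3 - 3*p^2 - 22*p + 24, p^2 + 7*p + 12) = p + 4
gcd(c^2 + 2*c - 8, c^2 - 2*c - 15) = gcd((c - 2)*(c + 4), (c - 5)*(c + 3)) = 1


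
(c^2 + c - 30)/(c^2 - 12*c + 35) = (c + 6)/(c - 7)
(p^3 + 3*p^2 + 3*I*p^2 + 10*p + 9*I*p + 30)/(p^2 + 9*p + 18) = (p^2 + 3*I*p + 10)/(p + 6)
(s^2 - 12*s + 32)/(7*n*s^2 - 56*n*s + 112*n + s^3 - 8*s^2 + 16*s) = (s - 8)/(7*n*s - 28*n + s^2 - 4*s)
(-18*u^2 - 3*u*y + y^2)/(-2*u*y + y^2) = (18*u^2 + 3*u*y - y^2)/(y*(2*u - y))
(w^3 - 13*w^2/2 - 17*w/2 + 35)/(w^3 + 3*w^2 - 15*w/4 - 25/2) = 2*(w - 7)/(2*w + 5)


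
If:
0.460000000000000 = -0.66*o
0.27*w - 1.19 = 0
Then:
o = -0.70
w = 4.41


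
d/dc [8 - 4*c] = -4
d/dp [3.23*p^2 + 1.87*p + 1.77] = 6.46*p + 1.87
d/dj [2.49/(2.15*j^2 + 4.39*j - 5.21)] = (-10.707*j - 10.9311)/(2.15*j^2 + 4.39*j - 5.21)^2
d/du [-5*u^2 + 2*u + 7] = 2 - 10*u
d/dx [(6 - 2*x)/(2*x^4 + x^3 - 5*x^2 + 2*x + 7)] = 2*(-2*x^4 - x^3 + 5*x^2 - 2*x + (x - 3)*(8*x^3 + 3*x^2 - 10*x + 2) - 7)/(2*x^4 + x^3 - 5*x^2 + 2*x + 7)^2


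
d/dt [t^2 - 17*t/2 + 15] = 2*t - 17/2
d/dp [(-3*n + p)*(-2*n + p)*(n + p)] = n^2 - 8*n*p + 3*p^2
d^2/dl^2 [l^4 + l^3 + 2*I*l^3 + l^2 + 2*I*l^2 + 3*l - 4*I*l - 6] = 12*l^2 + l*(6 + 12*I) + 2 + 4*I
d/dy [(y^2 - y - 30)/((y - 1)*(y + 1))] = (y^2 + 58*y + 1)/(y^4 - 2*y^2 + 1)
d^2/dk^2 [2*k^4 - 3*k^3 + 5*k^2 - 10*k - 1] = 24*k^2 - 18*k + 10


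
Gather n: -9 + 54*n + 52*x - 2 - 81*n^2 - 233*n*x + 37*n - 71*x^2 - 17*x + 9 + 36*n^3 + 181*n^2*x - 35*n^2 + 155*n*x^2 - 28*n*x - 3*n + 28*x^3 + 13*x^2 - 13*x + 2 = 36*n^3 + n^2*(181*x - 116) + n*(155*x^2 - 261*x + 88) + 28*x^3 - 58*x^2 + 22*x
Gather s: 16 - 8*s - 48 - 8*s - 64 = -16*s - 96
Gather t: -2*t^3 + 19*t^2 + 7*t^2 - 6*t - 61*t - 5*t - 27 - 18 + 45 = -2*t^3 + 26*t^2 - 72*t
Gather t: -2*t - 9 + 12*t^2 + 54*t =12*t^2 + 52*t - 9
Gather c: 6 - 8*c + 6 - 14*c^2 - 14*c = -14*c^2 - 22*c + 12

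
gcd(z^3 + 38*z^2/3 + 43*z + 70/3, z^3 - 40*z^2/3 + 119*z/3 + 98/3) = z + 2/3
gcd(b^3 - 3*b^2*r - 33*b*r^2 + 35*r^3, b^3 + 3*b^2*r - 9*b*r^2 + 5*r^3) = -b^2 - 4*b*r + 5*r^2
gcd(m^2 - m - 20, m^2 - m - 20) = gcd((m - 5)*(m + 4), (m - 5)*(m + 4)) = m^2 - m - 20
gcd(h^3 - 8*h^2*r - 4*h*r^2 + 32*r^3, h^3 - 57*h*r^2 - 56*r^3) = -h + 8*r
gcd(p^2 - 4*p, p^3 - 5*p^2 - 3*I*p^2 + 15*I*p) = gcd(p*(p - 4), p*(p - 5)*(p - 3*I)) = p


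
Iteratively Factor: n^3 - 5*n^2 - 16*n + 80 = (n + 4)*(n^2 - 9*n + 20) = (n - 5)*(n + 4)*(n - 4)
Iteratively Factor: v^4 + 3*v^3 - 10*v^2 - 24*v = (v)*(v^3 + 3*v^2 - 10*v - 24) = v*(v + 4)*(v^2 - v - 6) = v*(v + 2)*(v + 4)*(v - 3)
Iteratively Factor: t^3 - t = (t + 1)*(t^2 - t) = (t - 1)*(t + 1)*(t)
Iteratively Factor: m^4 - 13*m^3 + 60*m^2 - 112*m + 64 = (m - 4)*(m^3 - 9*m^2 + 24*m - 16) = (m - 4)*(m - 1)*(m^2 - 8*m + 16) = (m - 4)^2*(m - 1)*(m - 4)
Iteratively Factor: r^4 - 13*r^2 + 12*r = (r - 3)*(r^3 + 3*r^2 - 4*r) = r*(r - 3)*(r^2 + 3*r - 4) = r*(r - 3)*(r + 4)*(r - 1)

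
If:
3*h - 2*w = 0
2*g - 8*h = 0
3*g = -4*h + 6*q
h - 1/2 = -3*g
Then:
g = 2/13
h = 1/26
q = 4/39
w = 3/52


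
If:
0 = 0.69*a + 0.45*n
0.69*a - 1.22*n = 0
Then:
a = 0.00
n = 0.00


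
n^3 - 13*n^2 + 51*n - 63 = (n - 7)*(n - 3)^2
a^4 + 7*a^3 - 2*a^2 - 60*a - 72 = (a - 3)*(a + 2)^2*(a + 6)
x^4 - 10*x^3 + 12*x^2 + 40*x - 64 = (x - 8)*(x - 2)^2*(x + 2)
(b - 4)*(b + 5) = b^2 + b - 20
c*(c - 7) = c^2 - 7*c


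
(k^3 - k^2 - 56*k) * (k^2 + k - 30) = k^5 - 87*k^3 - 26*k^2 + 1680*k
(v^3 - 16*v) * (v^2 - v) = v^5 - v^4 - 16*v^3 + 16*v^2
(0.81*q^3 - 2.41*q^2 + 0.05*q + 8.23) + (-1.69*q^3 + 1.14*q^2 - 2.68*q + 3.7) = -0.88*q^3 - 1.27*q^2 - 2.63*q + 11.93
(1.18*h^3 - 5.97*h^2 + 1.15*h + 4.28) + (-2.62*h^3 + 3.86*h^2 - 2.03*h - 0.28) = -1.44*h^3 - 2.11*h^2 - 0.88*h + 4.0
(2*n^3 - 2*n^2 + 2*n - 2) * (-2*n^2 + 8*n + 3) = -4*n^5 + 20*n^4 - 14*n^3 + 14*n^2 - 10*n - 6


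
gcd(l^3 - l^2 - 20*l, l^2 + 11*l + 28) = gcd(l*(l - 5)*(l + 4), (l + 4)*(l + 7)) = l + 4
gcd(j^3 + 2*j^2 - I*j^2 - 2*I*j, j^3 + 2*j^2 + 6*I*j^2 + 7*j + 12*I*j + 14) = j^2 + j*(2 - I) - 2*I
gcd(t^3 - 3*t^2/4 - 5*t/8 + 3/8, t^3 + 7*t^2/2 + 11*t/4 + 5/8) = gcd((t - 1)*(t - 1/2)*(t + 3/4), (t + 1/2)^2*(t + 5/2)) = 1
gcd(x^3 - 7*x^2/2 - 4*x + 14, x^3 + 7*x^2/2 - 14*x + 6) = x - 2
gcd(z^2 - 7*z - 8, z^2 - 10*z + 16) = z - 8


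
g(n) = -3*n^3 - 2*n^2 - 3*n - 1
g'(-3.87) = -122.31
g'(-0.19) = -2.56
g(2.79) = -90.09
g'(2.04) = -48.61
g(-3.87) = 154.54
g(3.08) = -116.87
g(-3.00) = 71.00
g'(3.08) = -100.70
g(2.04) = -40.91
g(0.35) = -2.42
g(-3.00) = 71.00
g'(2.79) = -84.22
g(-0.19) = -0.48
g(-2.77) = 55.73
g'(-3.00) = -72.00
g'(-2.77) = -60.98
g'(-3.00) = -72.00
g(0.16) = -1.54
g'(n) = -9*n^2 - 4*n - 3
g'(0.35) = -5.50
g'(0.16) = -3.87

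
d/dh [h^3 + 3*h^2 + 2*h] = 3*h^2 + 6*h + 2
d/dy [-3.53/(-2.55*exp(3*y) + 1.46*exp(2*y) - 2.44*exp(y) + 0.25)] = (-27.0045*exp(2*y) + 10.3076*exp(y) - 8.6132)*exp(y)/(2.55*exp(3*y) - 1.46*exp(2*y) + 2.44*exp(y) - 0.25)^2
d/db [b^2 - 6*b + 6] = 2*b - 6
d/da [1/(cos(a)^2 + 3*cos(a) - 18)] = (2*cos(a) + 3)*sin(a)/(cos(a)^2 + 3*cos(a) - 18)^2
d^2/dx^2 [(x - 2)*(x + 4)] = 2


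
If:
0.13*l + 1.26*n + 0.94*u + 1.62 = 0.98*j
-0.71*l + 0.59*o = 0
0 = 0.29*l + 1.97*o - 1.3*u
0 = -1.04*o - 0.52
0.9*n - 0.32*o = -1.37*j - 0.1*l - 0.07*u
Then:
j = 0.24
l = -0.42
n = -0.42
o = -0.50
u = -0.85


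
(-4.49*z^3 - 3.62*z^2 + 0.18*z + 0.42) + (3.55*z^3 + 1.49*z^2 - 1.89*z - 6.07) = -0.94*z^3 - 2.13*z^2 - 1.71*z - 5.65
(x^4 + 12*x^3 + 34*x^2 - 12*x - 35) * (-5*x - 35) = -5*x^5 - 95*x^4 - 590*x^3 - 1130*x^2 + 595*x + 1225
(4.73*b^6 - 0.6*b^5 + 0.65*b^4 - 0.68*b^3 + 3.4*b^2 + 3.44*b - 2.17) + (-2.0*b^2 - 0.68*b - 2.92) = 4.73*b^6 - 0.6*b^5 + 0.65*b^4 - 0.68*b^3 + 1.4*b^2 + 2.76*b - 5.09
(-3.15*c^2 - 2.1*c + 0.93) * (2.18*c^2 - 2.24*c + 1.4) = -6.867*c^4 + 2.478*c^3 + 2.3214*c^2 - 5.0232*c + 1.302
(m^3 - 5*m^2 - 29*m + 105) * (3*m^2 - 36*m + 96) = 3*m^5 - 51*m^4 + 189*m^3 + 879*m^2 - 6564*m + 10080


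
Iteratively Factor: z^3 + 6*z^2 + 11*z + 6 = (z + 3)*(z^2 + 3*z + 2) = (z + 2)*(z + 3)*(z + 1)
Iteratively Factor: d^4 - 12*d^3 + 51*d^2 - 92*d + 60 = (d - 3)*(d^3 - 9*d^2 + 24*d - 20) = (d - 3)*(d - 2)*(d^2 - 7*d + 10) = (d - 3)*(d - 2)^2*(d - 5)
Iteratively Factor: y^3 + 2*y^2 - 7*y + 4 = (y - 1)*(y^2 + 3*y - 4) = (y - 1)^2*(y + 4)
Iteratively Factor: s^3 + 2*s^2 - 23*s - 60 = (s - 5)*(s^2 + 7*s + 12) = (s - 5)*(s + 3)*(s + 4)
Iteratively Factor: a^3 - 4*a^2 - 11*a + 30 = (a + 3)*(a^2 - 7*a + 10) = (a - 5)*(a + 3)*(a - 2)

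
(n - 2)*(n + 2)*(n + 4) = n^3 + 4*n^2 - 4*n - 16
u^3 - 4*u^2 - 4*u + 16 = (u - 4)*(u - 2)*(u + 2)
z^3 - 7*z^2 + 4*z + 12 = (z - 6)*(z - 2)*(z + 1)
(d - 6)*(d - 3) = d^2 - 9*d + 18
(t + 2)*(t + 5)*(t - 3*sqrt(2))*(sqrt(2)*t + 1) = sqrt(2)*t^4 - 5*t^3 + 7*sqrt(2)*t^3 - 35*t^2 + 7*sqrt(2)*t^2 - 50*t - 21*sqrt(2)*t - 30*sqrt(2)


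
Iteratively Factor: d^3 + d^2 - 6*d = (d + 3)*(d^2 - 2*d) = (d - 2)*(d + 3)*(d)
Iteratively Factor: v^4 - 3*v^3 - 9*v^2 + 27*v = (v)*(v^3 - 3*v^2 - 9*v + 27) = v*(v - 3)*(v^2 - 9) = v*(v - 3)*(v + 3)*(v - 3)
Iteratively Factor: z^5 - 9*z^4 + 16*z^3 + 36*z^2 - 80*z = (z - 2)*(z^4 - 7*z^3 + 2*z^2 + 40*z) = (z - 5)*(z - 2)*(z^3 - 2*z^2 - 8*z) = z*(z - 5)*(z - 2)*(z^2 - 2*z - 8) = z*(z - 5)*(z - 4)*(z - 2)*(z + 2)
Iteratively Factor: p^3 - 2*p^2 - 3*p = (p + 1)*(p^2 - 3*p) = p*(p + 1)*(p - 3)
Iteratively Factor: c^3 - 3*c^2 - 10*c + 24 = (c - 4)*(c^2 + c - 6) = (c - 4)*(c + 3)*(c - 2)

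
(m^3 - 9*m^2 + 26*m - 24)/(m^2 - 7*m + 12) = m - 2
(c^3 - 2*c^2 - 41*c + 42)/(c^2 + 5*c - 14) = (c^3 - 2*c^2 - 41*c + 42)/(c^2 + 5*c - 14)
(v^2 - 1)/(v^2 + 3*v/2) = 2*(v^2 - 1)/(v*(2*v + 3))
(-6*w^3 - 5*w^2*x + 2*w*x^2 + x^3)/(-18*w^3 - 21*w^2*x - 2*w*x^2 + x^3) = (-2*w + x)/(-6*w + x)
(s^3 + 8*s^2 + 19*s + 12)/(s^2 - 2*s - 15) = (s^2 + 5*s + 4)/(s - 5)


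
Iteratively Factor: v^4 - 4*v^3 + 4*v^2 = (v)*(v^3 - 4*v^2 + 4*v) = v*(v - 2)*(v^2 - 2*v) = v^2*(v - 2)*(v - 2)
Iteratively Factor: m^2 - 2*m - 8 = (m + 2)*(m - 4)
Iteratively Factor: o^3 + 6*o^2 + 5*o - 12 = (o - 1)*(o^2 + 7*o + 12) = (o - 1)*(o + 3)*(o + 4)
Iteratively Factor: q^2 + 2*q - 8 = (q + 4)*(q - 2)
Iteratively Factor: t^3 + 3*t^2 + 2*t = (t + 1)*(t^2 + 2*t) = t*(t + 1)*(t + 2)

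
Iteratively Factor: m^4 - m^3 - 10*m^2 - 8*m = (m - 4)*(m^3 + 3*m^2 + 2*m) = (m - 4)*(m + 2)*(m^2 + m) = m*(m - 4)*(m + 2)*(m + 1)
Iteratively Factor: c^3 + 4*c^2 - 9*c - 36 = (c + 4)*(c^2 - 9) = (c + 3)*(c + 4)*(c - 3)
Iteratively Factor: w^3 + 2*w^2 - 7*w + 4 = (w - 1)*(w^2 + 3*w - 4) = (w - 1)*(w + 4)*(w - 1)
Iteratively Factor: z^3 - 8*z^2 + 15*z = (z - 5)*(z^2 - 3*z) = (z - 5)*(z - 3)*(z)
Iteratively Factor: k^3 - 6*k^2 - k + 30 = (k - 5)*(k^2 - k - 6) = (k - 5)*(k - 3)*(k + 2)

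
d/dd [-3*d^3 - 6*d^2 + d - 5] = -9*d^2 - 12*d + 1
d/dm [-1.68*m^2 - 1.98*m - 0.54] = -3.36*m - 1.98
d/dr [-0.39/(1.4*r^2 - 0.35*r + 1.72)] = (1.092*r - 0.1365)/(1.4*r^2 - 0.35*r + 1.72)^2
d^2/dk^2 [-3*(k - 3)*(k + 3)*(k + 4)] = -18*k - 24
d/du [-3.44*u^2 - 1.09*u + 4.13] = -6.88*u - 1.09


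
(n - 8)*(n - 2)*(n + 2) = n^3 - 8*n^2 - 4*n + 32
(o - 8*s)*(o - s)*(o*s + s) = o^3*s - 9*o^2*s^2 + o^2*s + 8*o*s^3 - 9*o*s^2 + 8*s^3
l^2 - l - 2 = (l - 2)*(l + 1)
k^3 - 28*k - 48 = (k - 6)*(k + 2)*(k + 4)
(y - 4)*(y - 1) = y^2 - 5*y + 4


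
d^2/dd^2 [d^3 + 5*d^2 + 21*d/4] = 6*d + 10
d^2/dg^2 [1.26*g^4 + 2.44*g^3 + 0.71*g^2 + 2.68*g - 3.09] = 15.12*g^2 + 14.64*g + 1.42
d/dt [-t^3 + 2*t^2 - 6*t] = -3*t^2 + 4*t - 6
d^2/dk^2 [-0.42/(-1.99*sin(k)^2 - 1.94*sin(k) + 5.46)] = (-6.652968*sin(k)^4 - 4.864356*sin(k)^3 - 9.855132*sin(k)^2 + 5.279904*sin(k) + 12.28836)/(1.99*sin(k)^2 + 1.94*sin(k) - 5.46)^3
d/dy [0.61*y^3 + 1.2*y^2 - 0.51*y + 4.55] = 1.83*y^2 + 2.4*y - 0.51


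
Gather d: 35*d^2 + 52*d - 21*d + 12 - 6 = 35*d^2 + 31*d + 6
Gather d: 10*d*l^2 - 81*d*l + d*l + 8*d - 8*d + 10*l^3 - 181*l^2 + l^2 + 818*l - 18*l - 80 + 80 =d*(10*l^2 - 80*l) + 10*l^3 - 180*l^2 + 800*l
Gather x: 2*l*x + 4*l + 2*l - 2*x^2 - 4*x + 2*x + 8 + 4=6*l - 2*x^2 + x*(2*l - 2) + 12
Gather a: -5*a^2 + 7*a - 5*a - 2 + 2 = -5*a^2 + 2*a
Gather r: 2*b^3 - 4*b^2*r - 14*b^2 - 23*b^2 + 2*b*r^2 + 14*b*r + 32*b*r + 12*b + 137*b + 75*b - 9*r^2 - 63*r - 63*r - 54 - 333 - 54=2*b^3 - 37*b^2 + 224*b + r^2*(2*b - 9) + r*(-4*b^2 + 46*b - 126) - 441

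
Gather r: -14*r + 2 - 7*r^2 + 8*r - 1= -7*r^2 - 6*r + 1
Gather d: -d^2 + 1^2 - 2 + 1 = -d^2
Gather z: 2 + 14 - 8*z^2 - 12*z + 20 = -8*z^2 - 12*z + 36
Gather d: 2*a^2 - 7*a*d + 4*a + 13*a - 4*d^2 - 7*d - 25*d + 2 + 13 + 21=2*a^2 + 17*a - 4*d^2 + d*(-7*a - 32) + 36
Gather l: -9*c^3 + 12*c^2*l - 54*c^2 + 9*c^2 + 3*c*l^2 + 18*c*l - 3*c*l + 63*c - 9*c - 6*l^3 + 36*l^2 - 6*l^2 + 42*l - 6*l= -9*c^3 - 45*c^2 + 54*c - 6*l^3 + l^2*(3*c + 30) + l*(12*c^2 + 15*c + 36)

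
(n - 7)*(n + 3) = n^2 - 4*n - 21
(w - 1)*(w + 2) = w^2 + w - 2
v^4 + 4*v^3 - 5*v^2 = v^2*(v - 1)*(v + 5)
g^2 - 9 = (g - 3)*(g + 3)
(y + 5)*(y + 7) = y^2 + 12*y + 35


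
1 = 1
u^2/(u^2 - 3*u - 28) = u^2/(u^2 - 3*u - 28)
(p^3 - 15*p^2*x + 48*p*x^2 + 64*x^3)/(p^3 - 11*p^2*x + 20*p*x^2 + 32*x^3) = (-p + 8*x)/(-p + 4*x)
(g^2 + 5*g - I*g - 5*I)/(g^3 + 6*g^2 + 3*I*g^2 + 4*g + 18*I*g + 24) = (g + 5)/(g^2 + g*(6 + 4*I) + 24*I)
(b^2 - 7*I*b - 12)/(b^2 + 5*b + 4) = (b^2 - 7*I*b - 12)/(b^2 + 5*b + 4)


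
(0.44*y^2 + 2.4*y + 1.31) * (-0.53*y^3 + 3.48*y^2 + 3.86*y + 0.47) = -0.2332*y^5 + 0.2592*y^4 + 9.3561*y^3 + 14.0296*y^2 + 6.1846*y + 0.6157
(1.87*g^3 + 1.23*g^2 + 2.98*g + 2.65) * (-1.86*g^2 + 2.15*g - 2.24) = -3.4782*g^5 + 1.7327*g^4 - 7.0871*g^3 - 1.2772*g^2 - 0.9777*g - 5.936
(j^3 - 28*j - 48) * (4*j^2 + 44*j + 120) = 4*j^5 + 44*j^4 + 8*j^3 - 1424*j^2 - 5472*j - 5760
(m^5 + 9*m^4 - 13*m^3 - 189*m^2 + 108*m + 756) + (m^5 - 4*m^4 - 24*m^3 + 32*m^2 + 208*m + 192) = 2*m^5 + 5*m^4 - 37*m^3 - 157*m^2 + 316*m + 948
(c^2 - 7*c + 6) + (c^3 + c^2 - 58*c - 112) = c^3 + 2*c^2 - 65*c - 106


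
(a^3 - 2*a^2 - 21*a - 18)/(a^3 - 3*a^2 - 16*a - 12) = (a + 3)/(a + 2)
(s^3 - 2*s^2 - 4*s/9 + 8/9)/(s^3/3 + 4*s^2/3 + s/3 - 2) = (9*s^3 - 18*s^2 - 4*s + 8)/(3*(s^3 + 4*s^2 + s - 6))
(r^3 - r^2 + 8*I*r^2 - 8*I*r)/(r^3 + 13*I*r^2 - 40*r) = (r - 1)/(r + 5*I)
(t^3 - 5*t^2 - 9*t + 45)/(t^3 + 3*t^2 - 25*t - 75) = (t - 3)/(t + 5)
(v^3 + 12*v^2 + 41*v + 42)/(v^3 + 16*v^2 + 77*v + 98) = (v + 3)/(v + 7)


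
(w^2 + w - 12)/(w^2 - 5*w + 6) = (w + 4)/(w - 2)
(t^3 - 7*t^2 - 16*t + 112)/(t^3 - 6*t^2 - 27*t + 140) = (t + 4)/(t + 5)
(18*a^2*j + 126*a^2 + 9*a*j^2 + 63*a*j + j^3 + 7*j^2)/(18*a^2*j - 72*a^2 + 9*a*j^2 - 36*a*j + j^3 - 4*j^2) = (j + 7)/(j - 4)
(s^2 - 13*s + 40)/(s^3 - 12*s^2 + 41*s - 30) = (s - 8)/(s^2 - 7*s + 6)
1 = 1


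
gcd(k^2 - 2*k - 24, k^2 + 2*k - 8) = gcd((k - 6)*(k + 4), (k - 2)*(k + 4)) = k + 4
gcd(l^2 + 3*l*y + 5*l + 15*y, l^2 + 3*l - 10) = l + 5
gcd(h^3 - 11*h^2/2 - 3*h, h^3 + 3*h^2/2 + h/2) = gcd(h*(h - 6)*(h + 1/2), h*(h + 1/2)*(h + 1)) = h^2 + h/2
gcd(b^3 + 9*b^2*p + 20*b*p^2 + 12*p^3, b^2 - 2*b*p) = 1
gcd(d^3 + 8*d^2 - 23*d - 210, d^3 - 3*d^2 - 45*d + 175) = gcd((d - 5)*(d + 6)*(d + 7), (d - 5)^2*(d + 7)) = d^2 + 2*d - 35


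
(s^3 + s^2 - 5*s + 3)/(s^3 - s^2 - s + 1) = (s + 3)/(s + 1)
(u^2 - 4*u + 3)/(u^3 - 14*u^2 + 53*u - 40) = (u - 3)/(u^2 - 13*u + 40)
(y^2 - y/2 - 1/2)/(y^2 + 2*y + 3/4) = 2*(y - 1)/(2*y + 3)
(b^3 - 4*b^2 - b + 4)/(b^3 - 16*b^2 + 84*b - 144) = (b^2 - 1)/(b^2 - 12*b + 36)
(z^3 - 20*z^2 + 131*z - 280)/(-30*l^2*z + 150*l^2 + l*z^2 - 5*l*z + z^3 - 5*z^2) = (z^2 - 15*z + 56)/(-30*l^2 + l*z + z^2)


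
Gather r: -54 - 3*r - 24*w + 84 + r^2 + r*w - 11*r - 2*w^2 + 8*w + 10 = r^2 + r*(w - 14) - 2*w^2 - 16*w + 40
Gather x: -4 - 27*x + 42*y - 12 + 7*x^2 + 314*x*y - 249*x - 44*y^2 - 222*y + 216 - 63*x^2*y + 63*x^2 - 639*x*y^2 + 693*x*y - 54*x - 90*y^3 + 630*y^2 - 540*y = x^2*(70 - 63*y) + x*(-639*y^2 + 1007*y - 330) - 90*y^3 + 586*y^2 - 720*y + 200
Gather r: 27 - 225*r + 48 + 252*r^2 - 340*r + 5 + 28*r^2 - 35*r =280*r^2 - 600*r + 80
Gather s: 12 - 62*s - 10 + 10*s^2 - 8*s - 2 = 10*s^2 - 70*s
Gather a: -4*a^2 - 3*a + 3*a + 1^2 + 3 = 4 - 4*a^2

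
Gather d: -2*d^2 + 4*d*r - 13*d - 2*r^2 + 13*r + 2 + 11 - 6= -2*d^2 + d*(4*r - 13) - 2*r^2 + 13*r + 7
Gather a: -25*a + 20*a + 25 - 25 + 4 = 4 - 5*a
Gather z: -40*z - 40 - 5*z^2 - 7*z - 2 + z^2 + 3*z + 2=-4*z^2 - 44*z - 40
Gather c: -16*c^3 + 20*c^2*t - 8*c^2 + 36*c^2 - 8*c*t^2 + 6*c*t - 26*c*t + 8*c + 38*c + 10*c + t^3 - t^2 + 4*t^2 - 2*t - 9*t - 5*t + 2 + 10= -16*c^3 + c^2*(20*t + 28) + c*(-8*t^2 - 20*t + 56) + t^3 + 3*t^2 - 16*t + 12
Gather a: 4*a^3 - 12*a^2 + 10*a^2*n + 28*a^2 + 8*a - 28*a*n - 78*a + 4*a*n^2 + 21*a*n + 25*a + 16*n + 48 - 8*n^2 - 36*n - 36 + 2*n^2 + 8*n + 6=4*a^3 + a^2*(10*n + 16) + a*(4*n^2 - 7*n - 45) - 6*n^2 - 12*n + 18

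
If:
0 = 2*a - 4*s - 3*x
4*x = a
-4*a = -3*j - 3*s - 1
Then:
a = 4*x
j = 49*x/12 - 1/3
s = 5*x/4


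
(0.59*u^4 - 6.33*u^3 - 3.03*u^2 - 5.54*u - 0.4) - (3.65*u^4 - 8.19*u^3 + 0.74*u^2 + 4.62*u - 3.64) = -3.06*u^4 + 1.86*u^3 - 3.77*u^2 - 10.16*u + 3.24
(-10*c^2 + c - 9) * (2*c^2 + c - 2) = -20*c^4 - 8*c^3 + 3*c^2 - 11*c + 18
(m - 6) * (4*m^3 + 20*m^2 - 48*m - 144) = 4*m^4 - 4*m^3 - 168*m^2 + 144*m + 864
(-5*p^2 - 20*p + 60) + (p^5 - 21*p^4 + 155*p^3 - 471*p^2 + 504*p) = p^5 - 21*p^4 + 155*p^3 - 476*p^2 + 484*p + 60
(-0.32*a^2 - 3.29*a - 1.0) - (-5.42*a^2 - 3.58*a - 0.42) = 5.1*a^2 + 0.29*a - 0.58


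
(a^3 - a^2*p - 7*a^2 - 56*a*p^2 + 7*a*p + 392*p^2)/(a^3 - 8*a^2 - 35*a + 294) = (a^2 - a*p - 56*p^2)/(a^2 - a - 42)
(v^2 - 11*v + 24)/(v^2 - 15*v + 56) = (v - 3)/(v - 7)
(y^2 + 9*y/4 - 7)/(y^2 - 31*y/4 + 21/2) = (y + 4)/(y - 6)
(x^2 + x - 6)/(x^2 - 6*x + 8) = (x + 3)/(x - 4)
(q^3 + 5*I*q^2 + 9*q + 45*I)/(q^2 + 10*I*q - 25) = (q^2 + 9)/(q + 5*I)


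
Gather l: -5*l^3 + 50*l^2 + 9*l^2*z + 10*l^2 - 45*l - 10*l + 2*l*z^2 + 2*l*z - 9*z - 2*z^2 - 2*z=-5*l^3 + l^2*(9*z + 60) + l*(2*z^2 + 2*z - 55) - 2*z^2 - 11*z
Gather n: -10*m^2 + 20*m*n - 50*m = -10*m^2 + 20*m*n - 50*m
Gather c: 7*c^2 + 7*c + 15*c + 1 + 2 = 7*c^2 + 22*c + 3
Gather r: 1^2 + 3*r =3*r + 1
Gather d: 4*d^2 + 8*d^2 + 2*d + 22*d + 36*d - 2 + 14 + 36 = 12*d^2 + 60*d + 48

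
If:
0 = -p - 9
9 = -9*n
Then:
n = -1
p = -9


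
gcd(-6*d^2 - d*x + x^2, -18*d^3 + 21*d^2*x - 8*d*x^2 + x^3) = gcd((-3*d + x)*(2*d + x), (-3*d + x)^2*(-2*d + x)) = -3*d + x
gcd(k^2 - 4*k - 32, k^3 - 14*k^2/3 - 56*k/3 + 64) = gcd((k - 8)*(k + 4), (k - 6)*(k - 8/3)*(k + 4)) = k + 4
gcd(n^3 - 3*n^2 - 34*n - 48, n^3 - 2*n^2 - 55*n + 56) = n - 8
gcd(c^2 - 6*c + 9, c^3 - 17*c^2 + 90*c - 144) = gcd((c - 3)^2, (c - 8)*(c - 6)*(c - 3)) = c - 3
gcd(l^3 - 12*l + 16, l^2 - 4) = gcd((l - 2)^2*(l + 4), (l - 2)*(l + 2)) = l - 2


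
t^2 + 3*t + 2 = (t + 1)*(t + 2)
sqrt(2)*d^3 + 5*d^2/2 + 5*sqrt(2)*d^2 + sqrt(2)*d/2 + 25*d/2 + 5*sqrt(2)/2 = (d + 5)*(d + sqrt(2))*(sqrt(2)*d + 1/2)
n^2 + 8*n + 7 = (n + 1)*(n + 7)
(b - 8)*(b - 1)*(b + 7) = b^3 - 2*b^2 - 55*b + 56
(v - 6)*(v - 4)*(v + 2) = v^3 - 8*v^2 + 4*v + 48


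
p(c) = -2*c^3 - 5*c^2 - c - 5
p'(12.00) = -985.00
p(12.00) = -4193.00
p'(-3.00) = -25.00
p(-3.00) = 7.00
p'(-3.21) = -30.72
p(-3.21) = 12.84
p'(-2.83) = -20.75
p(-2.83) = 3.12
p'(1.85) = -40.04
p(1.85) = -36.63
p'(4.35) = -158.04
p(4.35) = -268.59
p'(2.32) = -56.49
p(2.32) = -59.21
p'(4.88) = -192.69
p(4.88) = -361.38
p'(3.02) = -85.92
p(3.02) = -108.71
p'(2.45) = -61.52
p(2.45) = -66.87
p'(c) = -6*c^2 - 10*c - 1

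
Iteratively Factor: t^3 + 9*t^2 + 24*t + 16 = (t + 4)*(t^2 + 5*t + 4) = (t + 4)^2*(t + 1)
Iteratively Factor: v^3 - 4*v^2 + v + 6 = (v - 3)*(v^2 - v - 2) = (v - 3)*(v - 2)*(v + 1)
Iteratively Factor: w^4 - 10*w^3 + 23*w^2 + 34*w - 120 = (w - 5)*(w^3 - 5*w^2 - 2*w + 24) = (w - 5)*(w - 3)*(w^2 - 2*w - 8) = (w - 5)*(w - 4)*(w - 3)*(w + 2)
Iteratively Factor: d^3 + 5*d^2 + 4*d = (d + 1)*(d^2 + 4*d) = (d + 1)*(d + 4)*(d)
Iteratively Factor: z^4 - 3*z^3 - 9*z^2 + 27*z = (z + 3)*(z^3 - 6*z^2 + 9*z) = z*(z + 3)*(z^2 - 6*z + 9) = z*(z - 3)*(z + 3)*(z - 3)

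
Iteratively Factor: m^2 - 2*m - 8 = (m + 2)*(m - 4)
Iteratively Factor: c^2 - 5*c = (c - 5)*(c)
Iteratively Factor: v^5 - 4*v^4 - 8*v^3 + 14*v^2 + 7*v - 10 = (v - 5)*(v^4 + v^3 - 3*v^2 - v + 2) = (v - 5)*(v + 2)*(v^3 - v^2 - v + 1) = (v - 5)*(v - 1)*(v + 2)*(v^2 - 1) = (v - 5)*(v - 1)*(v + 1)*(v + 2)*(v - 1)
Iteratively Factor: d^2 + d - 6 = (d - 2)*(d + 3)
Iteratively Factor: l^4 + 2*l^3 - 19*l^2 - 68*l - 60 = (l + 3)*(l^3 - l^2 - 16*l - 20) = (l - 5)*(l + 3)*(l^2 + 4*l + 4) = (l - 5)*(l + 2)*(l + 3)*(l + 2)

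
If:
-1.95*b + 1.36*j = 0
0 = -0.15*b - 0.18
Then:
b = -1.20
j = -1.72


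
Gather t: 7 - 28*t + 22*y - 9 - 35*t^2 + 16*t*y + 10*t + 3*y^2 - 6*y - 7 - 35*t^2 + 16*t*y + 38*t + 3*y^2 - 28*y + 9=-70*t^2 + t*(32*y + 20) + 6*y^2 - 12*y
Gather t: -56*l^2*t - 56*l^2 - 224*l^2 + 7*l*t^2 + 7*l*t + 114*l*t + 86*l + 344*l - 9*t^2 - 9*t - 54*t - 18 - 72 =-280*l^2 + 430*l + t^2*(7*l - 9) + t*(-56*l^2 + 121*l - 63) - 90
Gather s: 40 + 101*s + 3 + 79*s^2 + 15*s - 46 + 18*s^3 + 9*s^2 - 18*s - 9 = 18*s^3 + 88*s^2 + 98*s - 12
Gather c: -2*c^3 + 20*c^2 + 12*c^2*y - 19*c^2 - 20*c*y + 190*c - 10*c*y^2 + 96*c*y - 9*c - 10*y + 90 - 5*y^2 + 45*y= -2*c^3 + c^2*(12*y + 1) + c*(-10*y^2 + 76*y + 181) - 5*y^2 + 35*y + 90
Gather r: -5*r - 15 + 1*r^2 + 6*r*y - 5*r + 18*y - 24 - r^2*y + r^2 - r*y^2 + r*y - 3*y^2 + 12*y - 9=r^2*(2 - y) + r*(-y^2 + 7*y - 10) - 3*y^2 + 30*y - 48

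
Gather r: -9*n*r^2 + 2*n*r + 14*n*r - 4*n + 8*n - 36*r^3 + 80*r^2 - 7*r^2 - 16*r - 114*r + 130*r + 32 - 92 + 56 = 16*n*r + 4*n - 36*r^3 + r^2*(73 - 9*n) - 4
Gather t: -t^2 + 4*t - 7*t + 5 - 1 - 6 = -t^2 - 3*t - 2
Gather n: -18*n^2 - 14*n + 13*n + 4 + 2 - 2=-18*n^2 - n + 4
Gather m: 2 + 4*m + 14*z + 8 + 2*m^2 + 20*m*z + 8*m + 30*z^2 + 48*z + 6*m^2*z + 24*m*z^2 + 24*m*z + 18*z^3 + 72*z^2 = m^2*(6*z + 2) + m*(24*z^2 + 44*z + 12) + 18*z^3 + 102*z^2 + 62*z + 10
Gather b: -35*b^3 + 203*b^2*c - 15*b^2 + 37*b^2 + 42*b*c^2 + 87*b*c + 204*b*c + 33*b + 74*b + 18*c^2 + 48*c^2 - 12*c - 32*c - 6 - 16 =-35*b^3 + b^2*(203*c + 22) + b*(42*c^2 + 291*c + 107) + 66*c^2 - 44*c - 22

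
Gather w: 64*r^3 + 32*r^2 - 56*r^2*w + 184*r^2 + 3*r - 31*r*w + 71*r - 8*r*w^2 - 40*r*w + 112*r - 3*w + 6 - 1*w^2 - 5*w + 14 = 64*r^3 + 216*r^2 + 186*r + w^2*(-8*r - 1) + w*(-56*r^2 - 71*r - 8) + 20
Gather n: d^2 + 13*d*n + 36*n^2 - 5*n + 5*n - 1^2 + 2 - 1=d^2 + 13*d*n + 36*n^2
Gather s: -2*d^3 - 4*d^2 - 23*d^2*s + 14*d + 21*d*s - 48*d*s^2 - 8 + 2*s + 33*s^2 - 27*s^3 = -2*d^3 - 4*d^2 + 14*d - 27*s^3 + s^2*(33 - 48*d) + s*(-23*d^2 + 21*d + 2) - 8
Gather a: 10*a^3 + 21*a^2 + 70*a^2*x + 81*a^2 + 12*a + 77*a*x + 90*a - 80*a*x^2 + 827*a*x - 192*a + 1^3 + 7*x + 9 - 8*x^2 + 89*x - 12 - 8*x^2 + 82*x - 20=10*a^3 + a^2*(70*x + 102) + a*(-80*x^2 + 904*x - 90) - 16*x^2 + 178*x - 22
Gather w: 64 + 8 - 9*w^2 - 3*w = -9*w^2 - 3*w + 72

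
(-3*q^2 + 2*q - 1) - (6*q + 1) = -3*q^2 - 4*q - 2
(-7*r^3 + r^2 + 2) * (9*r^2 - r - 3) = -63*r^5 + 16*r^4 + 20*r^3 + 15*r^2 - 2*r - 6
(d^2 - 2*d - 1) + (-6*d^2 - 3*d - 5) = -5*d^2 - 5*d - 6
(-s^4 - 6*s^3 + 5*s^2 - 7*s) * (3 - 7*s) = 7*s^5 + 39*s^4 - 53*s^3 + 64*s^2 - 21*s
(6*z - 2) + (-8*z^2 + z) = -8*z^2 + 7*z - 2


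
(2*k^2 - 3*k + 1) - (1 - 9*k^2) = 11*k^2 - 3*k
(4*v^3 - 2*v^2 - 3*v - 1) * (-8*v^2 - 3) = -32*v^5 + 16*v^4 + 12*v^3 + 14*v^2 + 9*v + 3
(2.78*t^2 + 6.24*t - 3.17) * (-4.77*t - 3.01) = -13.2606*t^3 - 38.1326*t^2 - 3.6615*t + 9.5417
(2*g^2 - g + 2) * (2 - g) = -2*g^3 + 5*g^2 - 4*g + 4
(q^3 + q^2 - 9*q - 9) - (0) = q^3 + q^2 - 9*q - 9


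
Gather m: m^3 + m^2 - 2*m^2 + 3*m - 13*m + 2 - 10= m^3 - m^2 - 10*m - 8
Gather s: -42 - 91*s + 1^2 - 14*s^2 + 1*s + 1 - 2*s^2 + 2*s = -16*s^2 - 88*s - 40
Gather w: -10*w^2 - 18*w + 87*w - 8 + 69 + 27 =-10*w^2 + 69*w + 88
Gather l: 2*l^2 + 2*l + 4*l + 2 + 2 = 2*l^2 + 6*l + 4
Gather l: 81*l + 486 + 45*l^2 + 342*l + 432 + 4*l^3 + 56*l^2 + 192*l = 4*l^3 + 101*l^2 + 615*l + 918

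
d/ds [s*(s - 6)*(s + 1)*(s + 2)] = 4*s^3 - 9*s^2 - 32*s - 12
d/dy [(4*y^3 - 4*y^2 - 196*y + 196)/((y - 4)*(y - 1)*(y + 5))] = 4*(y^2 + 58*y + 49)/(y^4 + 2*y^3 - 39*y^2 - 40*y + 400)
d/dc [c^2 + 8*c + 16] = 2*c + 8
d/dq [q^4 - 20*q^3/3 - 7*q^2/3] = 2*q*(6*q^2 - 30*q - 7)/3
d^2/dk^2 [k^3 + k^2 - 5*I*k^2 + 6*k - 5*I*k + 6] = 6*k + 2 - 10*I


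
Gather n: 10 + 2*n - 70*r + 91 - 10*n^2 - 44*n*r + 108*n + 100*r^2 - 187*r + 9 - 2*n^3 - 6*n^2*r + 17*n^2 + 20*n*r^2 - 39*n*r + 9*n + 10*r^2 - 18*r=-2*n^3 + n^2*(7 - 6*r) + n*(20*r^2 - 83*r + 119) + 110*r^2 - 275*r + 110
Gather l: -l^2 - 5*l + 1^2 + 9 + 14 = -l^2 - 5*l + 24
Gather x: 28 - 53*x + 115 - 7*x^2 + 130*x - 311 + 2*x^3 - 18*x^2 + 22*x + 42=2*x^3 - 25*x^2 + 99*x - 126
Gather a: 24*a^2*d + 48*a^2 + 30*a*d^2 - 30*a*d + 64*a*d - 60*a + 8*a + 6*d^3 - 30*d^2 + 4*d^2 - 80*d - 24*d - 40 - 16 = a^2*(24*d + 48) + a*(30*d^2 + 34*d - 52) + 6*d^3 - 26*d^2 - 104*d - 56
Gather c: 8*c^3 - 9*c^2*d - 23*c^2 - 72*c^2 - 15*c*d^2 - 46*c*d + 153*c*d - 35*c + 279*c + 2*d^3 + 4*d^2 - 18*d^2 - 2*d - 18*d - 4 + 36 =8*c^3 + c^2*(-9*d - 95) + c*(-15*d^2 + 107*d + 244) + 2*d^3 - 14*d^2 - 20*d + 32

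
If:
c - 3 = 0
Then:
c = 3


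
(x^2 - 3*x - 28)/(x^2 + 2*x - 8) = (x - 7)/(x - 2)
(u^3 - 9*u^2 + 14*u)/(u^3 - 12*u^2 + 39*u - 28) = u*(u - 2)/(u^2 - 5*u + 4)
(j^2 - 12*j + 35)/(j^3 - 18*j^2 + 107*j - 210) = 1/(j - 6)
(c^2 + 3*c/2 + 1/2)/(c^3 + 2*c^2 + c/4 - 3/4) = 2*(2*c + 1)/(4*c^2 + 4*c - 3)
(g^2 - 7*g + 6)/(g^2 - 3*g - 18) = (g - 1)/(g + 3)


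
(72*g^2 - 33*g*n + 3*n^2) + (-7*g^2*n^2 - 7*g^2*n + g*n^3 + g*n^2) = -7*g^2*n^2 - 7*g^2*n + 72*g^2 + g*n^3 + g*n^2 - 33*g*n + 3*n^2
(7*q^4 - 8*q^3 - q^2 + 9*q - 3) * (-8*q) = -56*q^5 + 64*q^4 + 8*q^3 - 72*q^2 + 24*q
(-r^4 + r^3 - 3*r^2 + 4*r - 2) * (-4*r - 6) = 4*r^5 + 2*r^4 + 6*r^3 + 2*r^2 - 16*r + 12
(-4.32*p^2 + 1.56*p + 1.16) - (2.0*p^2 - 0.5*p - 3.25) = -6.32*p^2 + 2.06*p + 4.41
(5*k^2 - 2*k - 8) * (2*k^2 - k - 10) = 10*k^4 - 9*k^3 - 64*k^2 + 28*k + 80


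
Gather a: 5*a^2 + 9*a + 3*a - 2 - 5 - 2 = 5*a^2 + 12*a - 9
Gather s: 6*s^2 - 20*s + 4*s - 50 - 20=6*s^2 - 16*s - 70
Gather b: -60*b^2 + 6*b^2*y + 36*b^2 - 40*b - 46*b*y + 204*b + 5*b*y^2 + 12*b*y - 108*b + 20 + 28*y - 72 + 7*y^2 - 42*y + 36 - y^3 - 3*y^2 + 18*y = b^2*(6*y - 24) + b*(5*y^2 - 34*y + 56) - y^3 + 4*y^2 + 4*y - 16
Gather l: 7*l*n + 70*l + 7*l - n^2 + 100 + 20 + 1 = l*(7*n + 77) - n^2 + 121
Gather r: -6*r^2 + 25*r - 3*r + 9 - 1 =-6*r^2 + 22*r + 8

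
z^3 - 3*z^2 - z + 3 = (z - 3)*(z - 1)*(z + 1)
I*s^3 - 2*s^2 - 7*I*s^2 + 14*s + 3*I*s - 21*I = (s - 7)*(s + 3*I)*(I*s + 1)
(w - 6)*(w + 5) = w^2 - w - 30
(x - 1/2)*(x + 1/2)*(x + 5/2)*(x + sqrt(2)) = x^4 + sqrt(2)*x^3 + 5*x^3/2 - x^2/4 + 5*sqrt(2)*x^2/2 - 5*x/8 - sqrt(2)*x/4 - 5*sqrt(2)/8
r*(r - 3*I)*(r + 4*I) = r^3 + I*r^2 + 12*r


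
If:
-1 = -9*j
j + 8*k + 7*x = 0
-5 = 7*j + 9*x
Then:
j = 1/9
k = 355/648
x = -52/81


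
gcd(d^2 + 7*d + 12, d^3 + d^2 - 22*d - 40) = d + 4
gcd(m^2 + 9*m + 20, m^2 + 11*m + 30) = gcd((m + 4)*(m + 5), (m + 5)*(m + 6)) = m + 5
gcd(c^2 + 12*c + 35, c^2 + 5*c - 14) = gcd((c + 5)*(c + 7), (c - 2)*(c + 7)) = c + 7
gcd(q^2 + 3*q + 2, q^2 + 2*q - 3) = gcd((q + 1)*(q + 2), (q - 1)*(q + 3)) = 1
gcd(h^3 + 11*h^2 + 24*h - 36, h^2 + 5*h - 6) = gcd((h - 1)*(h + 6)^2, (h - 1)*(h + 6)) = h^2 + 5*h - 6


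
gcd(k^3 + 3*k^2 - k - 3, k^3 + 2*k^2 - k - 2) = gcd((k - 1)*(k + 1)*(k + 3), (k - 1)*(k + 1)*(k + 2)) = k^2 - 1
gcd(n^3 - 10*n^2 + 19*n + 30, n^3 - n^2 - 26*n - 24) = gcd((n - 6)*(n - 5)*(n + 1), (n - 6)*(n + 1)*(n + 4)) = n^2 - 5*n - 6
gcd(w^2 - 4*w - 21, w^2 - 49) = w - 7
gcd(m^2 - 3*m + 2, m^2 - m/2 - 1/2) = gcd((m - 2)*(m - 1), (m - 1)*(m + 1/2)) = m - 1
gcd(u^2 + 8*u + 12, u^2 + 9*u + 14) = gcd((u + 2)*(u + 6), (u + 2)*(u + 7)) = u + 2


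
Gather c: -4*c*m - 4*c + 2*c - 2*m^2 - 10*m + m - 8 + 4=c*(-4*m - 2) - 2*m^2 - 9*m - 4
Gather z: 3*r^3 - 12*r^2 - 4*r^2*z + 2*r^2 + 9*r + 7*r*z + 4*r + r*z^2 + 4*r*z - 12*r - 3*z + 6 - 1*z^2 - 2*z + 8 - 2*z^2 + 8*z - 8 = 3*r^3 - 10*r^2 + r + z^2*(r - 3) + z*(-4*r^2 + 11*r + 3) + 6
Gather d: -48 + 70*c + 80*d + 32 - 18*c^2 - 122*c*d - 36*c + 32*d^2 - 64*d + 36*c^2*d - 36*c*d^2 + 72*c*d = -18*c^2 + 34*c + d^2*(32 - 36*c) + d*(36*c^2 - 50*c + 16) - 16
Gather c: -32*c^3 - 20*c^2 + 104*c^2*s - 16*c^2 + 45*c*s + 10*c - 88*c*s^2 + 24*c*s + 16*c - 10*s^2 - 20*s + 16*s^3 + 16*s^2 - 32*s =-32*c^3 + c^2*(104*s - 36) + c*(-88*s^2 + 69*s + 26) + 16*s^3 + 6*s^2 - 52*s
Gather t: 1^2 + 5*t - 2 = 5*t - 1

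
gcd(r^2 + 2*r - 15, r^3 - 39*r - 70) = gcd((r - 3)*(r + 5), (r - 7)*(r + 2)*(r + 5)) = r + 5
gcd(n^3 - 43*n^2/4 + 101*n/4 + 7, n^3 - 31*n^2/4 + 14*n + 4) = n^2 - 15*n/4 - 1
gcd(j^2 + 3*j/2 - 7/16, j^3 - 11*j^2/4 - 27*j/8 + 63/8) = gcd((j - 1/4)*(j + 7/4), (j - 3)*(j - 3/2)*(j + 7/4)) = j + 7/4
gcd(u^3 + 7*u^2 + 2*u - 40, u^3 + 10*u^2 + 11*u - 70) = u^2 + 3*u - 10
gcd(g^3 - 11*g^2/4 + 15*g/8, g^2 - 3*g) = g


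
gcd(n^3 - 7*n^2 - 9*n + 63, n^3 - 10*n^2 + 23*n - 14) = n - 7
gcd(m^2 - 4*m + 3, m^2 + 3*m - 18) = m - 3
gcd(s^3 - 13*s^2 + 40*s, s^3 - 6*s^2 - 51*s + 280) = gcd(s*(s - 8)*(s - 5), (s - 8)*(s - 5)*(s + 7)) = s^2 - 13*s + 40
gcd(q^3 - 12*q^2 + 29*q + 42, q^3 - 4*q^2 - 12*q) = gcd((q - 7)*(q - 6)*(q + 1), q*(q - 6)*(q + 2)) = q - 6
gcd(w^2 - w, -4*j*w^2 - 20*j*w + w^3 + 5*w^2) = w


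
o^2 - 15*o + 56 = (o - 8)*(o - 7)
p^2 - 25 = (p - 5)*(p + 5)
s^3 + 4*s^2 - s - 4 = (s - 1)*(s + 1)*(s + 4)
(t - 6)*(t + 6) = t^2 - 36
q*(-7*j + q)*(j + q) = -7*j^2*q - 6*j*q^2 + q^3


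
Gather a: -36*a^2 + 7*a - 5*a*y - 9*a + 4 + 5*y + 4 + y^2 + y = -36*a^2 + a*(-5*y - 2) + y^2 + 6*y + 8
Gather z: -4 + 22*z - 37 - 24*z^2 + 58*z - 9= -24*z^2 + 80*z - 50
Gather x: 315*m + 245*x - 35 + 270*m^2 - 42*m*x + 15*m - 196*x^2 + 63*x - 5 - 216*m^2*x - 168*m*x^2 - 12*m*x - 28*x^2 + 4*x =270*m^2 + 330*m + x^2*(-168*m - 224) + x*(-216*m^2 - 54*m + 312) - 40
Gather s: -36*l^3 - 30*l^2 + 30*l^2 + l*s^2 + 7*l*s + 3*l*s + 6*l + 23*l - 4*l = -36*l^3 + l*s^2 + 10*l*s + 25*l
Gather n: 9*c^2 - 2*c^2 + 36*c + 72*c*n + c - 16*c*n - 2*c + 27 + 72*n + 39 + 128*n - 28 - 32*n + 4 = 7*c^2 + 35*c + n*(56*c + 168) + 42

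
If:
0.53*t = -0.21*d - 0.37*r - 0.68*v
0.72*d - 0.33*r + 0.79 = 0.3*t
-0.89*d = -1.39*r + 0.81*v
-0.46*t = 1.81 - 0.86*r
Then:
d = -2.33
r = 0.33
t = -3.32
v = 3.12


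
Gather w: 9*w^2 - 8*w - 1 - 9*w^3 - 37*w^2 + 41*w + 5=-9*w^3 - 28*w^2 + 33*w + 4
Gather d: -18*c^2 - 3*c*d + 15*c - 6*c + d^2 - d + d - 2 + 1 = -18*c^2 - 3*c*d + 9*c + d^2 - 1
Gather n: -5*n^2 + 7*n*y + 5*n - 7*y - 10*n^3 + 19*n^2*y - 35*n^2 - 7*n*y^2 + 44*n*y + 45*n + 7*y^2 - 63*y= -10*n^3 + n^2*(19*y - 40) + n*(-7*y^2 + 51*y + 50) + 7*y^2 - 70*y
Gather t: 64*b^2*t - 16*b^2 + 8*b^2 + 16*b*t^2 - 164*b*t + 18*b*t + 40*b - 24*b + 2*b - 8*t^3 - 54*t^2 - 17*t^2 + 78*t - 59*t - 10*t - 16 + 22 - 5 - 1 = -8*b^2 + 18*b - 8*t^3 + t^2*(16*b - 71) + t*(64*b^2 - 146*b + 9)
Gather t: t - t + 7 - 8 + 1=0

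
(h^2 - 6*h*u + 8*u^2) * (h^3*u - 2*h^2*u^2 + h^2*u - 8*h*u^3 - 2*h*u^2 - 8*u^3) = h^5*u - 8*h^4*u^2 + h^4*u + 12*h^3*u^3 - 8*h^3*u^2 + 32*h^2*u^4 + 12*h^2*u^3 - 64*h*u^5 + 32*h*u^4 - 64*u^5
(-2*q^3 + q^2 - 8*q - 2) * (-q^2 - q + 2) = 2*q^5 + q^4 + 3*q^3 + 12*q^2 - 14*q - 4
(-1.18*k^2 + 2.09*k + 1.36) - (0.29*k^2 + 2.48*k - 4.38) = -1.47*k^2 - 0.39*k + 5.74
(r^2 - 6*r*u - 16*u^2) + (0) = r^2 - 6*r*u - 16*u^2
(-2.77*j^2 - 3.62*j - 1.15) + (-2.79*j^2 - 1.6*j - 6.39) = -5.56*j^2 - 5.22*j - 7.54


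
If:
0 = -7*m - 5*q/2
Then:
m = -5*q/14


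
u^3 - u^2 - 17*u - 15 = (u - 5)*(u + 1)*(u + 3)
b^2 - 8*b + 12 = (b - 6)*(b - 2)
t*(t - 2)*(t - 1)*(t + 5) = t^4 + 2*t^3 - 13*t^2 + 10*t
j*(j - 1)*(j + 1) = j^3 - j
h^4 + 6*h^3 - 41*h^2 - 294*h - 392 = (h - 7)*(h + 2)*(h + 4)*(h + 7)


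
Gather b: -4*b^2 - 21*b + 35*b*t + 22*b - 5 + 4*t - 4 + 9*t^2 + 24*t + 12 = -4*b^2 + b*(35*t + 1) + 9*t^2 + 28*t + 3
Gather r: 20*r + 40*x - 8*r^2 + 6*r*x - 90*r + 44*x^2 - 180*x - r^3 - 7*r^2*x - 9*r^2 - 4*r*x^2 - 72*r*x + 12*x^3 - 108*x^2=-r^3 + r^2*(-7*x - 17) + r*(-4*x^2 - 66*x - 70) + 12*x^3 - 64*x^2 - 140*x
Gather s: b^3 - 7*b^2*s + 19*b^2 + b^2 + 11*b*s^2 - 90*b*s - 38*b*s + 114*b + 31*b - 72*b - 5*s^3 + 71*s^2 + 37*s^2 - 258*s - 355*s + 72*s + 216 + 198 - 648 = b^3 + 20*b^2 + 73*b - 5*s^3 + s^2*(11*b + 108) + s*(-7*b^2 - 128*b - 541) - 234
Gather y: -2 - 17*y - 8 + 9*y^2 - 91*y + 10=9*y^2 - 108*y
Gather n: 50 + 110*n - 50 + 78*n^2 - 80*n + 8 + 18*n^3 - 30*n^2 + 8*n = 18*n^3 + 48*n^2 + 38*n + 8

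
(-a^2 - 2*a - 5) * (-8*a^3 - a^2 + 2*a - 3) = 8*a^5 + 17*a^4 + 40*a^3 + 4*a^2 - 4*a + 15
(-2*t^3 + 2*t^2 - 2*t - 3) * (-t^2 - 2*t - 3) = 2*t^5 + 2*t^4 + 4*t^3 + t^2 + 12*t + 9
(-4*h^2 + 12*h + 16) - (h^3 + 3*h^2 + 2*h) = -h^3 - 7*h^2 + 10*h + 16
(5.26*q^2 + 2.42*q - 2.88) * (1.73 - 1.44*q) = -7.5744*q^3 + 5.615*q^2 + 8.3338*q - 4.9824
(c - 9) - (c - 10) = 1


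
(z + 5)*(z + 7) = z^2 + 12*z + 35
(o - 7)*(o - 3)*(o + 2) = o^3 - 8*o^2 + o + 42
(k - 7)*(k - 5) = k^2 - 12*k + 35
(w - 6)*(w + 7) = w^2 + w - 42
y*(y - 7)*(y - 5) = y^3 - 12*y^2 + 35*y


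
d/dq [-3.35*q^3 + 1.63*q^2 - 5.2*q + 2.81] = -10.05*q^2 + 3.26*q - 5.2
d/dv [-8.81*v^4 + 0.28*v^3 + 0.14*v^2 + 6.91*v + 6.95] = -35.24*v^3 + 0.84*v^2 + 0.28*v + 6.91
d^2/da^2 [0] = 0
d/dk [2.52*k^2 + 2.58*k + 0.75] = 5.04*k + 2.58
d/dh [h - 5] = 1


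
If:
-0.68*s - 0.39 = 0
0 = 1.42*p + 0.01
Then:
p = -0.01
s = -0.57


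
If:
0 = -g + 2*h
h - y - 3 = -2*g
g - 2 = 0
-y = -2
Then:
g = 2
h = 1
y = 2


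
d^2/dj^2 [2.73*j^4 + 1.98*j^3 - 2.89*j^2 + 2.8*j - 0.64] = 32.76*j^2 + 11.88*j - 5.78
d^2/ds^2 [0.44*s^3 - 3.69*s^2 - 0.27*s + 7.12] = 2.64*s - 7.38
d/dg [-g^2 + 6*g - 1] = 6 - 2*g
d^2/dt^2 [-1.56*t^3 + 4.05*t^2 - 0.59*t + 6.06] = 8.1 - 9.36*t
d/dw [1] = 0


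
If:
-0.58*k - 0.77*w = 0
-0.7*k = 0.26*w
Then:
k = 0.00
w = 0.00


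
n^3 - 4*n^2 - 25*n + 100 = (n - 5)*(n - 4)*(n + 5)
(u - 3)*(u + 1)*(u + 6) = u^3 + 4*u^2 - 15*u - 18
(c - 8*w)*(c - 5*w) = c^2 - 13*c*w + 40*w^2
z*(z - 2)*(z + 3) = z^3 + z^2 - 6*z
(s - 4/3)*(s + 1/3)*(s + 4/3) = s^3 + s^2/3 - 16*s/9 - 16/27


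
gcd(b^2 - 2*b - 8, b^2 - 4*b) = b - 4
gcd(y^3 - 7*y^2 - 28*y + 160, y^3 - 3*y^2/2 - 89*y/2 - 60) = y^2 - 3*y - 40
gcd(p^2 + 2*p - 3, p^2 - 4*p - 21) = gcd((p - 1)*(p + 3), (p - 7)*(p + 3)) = p + 3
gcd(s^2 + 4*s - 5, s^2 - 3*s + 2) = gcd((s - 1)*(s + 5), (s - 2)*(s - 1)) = s - 1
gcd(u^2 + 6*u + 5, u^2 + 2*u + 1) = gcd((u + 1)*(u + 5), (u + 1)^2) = u + 1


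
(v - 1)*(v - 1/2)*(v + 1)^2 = v^4 + v^3/2 - 3*v^2/2 - v/2 + 1/2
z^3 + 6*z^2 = z^2*(z + 6)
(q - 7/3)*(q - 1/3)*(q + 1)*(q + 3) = q^4 + 4*q^3/3 - 62*q^2/9 - 44*q/9 + 7/3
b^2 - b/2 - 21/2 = (b - 7/2)*(b + 3)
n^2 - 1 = (n - 1)*(n + 1)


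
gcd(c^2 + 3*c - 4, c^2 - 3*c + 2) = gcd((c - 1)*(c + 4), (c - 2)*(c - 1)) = c - 1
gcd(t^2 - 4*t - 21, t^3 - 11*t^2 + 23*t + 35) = t - 7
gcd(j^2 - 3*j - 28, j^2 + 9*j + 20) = j + 4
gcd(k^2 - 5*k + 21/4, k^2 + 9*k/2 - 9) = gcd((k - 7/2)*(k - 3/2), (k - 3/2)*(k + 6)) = k - 3/2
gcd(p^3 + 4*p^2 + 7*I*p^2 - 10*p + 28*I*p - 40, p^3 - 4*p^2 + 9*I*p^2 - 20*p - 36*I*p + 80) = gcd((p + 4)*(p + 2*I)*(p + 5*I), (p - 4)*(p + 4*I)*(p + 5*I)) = p + 5*I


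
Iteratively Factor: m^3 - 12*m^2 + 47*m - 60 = (m - 3)*(m^2 - 9*m + 20) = (m - 5)*(m - 3)*(m - 4)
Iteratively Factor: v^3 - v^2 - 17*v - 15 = (v + 3)*(v^2 - 4*v - 5) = (v + 1)*(v + 3)*(v - 5)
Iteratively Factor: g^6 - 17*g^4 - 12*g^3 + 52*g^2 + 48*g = (g - 2)*(g^5 + 2*g^4 - 13*g^3 - 38*g^2 - 24*g) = (g - 4)*(g - 2)*(g^4 + 6*g^3 + 11*g^2 + 6*g) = (g - 4)*(g - 2)*(g + 2)*(g^3 + 4*g^2 + 3*g) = (g - 4)*(g - 2)*(g + 2)*(g + 3)*(g^2 + g) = g*(g - 4)*(g - 2)*(g + 2)*(g + 3)*(g + 1)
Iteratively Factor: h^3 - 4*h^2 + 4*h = (h - 2)*(h^2 - 2*h) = h*(h - 2)*(h - 2)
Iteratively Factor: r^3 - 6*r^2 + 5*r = (r - 5)*(r^2 - r) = (r - 5)*(r - 1)*(r)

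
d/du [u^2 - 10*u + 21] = 2*u - 10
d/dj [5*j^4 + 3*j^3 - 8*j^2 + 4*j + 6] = 20*j^3 + 9*j^2 - 16*j + 4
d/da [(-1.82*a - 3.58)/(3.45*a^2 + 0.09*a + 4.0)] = (6.279*a^2 + 24.702*a - 6.9578)/(11.9025*a^4 + 0.621*a^3 + 27.6081*a^2 + 0.72*a + 16.0)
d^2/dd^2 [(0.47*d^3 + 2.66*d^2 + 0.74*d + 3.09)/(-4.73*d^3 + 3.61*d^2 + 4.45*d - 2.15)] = (-135.07461*d^6 - 158.692446*d^5 - 1032.35088*d^4 + 1232.028704*d^3 + 142.036026*d^2 - 156.78981*d - 209.09712)/(105.823817*d^9 - 242.298507*d^8 - 113.752716*d^7 + 553.169834*d^6 - 113.25243*d^5 - 401.92968*d^4 + 184.7042*d^3 + 77.66445*d^2 - 61.710375*d + 9.938375)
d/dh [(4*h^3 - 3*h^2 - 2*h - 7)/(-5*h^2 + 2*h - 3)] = 4*(-5*h^4 + 4*h^3 - 13*h^2 - 13*h + 5)/(25*h^4 - 20*h^3 + 34*h^2 - 12*h + 9)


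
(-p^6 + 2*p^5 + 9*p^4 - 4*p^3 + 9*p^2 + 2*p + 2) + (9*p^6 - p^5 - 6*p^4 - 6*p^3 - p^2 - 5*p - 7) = 8*p^6 + p^5 + 3*p^4 - 10*p^3 + 8*p^2 - 3*p - 5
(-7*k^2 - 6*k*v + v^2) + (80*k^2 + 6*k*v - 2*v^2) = 73*k^2 - v^2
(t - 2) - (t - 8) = 6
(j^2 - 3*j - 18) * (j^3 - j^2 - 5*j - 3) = j^5 - 4*j^4 - 20*j^3 + 30*j^2 + 99*j + 54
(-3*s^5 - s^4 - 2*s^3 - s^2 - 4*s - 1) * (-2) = 6*s^5 + 2*s^4 + 4*s^3 + 2*s^2 + 8*s + 2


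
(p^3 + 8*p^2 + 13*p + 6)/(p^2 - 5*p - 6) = (p^2 + 7*p + 6)/(p - 6)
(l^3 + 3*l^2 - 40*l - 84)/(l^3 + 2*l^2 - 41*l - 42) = (l + 2)/(l + 1)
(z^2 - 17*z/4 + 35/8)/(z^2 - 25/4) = (4*z - 7)/(2*(2*z + 5))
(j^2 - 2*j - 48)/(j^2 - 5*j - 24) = (j + 6)/(j + 3)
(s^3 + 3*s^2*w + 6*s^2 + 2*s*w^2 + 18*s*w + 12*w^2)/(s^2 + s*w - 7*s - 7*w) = (s^2 + 2*s*w + 6*s + 12*w)/(s - 7)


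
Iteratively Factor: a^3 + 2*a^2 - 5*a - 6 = (a - 2)*(a^2 + 4*a + 3) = (a - 2)*(a + 1)*(a + 3)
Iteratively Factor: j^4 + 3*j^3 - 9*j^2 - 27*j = (j)*(j^3 + 3*j^2 - 9*j - 27) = j*(j - 3)*(j^2 + 6*j + 9) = j*(j - 3)*(j + 3)*(j + 3)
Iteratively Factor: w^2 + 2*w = (w)*(w + 2)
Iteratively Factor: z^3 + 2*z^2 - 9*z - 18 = (z + 2)*(z^2 - 9) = (z + 2)*(z + 3)*(z - 3)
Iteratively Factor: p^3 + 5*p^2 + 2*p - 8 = (p - 1)*(p^2 + 6*p + 8) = (p - 1)*(p + 2)*(p + 4)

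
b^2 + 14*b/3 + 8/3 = (b + 2/3)*(b + 4)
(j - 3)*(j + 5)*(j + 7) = j^3 + 9*j^2 - j - 105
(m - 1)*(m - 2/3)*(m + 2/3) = m^3 - m^2 - 4*m/9 + 4/9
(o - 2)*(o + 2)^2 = o^3 + 2*o^2 - 4*o - 8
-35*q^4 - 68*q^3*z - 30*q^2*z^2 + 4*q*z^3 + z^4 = (-5*q + z)*(q + z)^2*(7*q + z)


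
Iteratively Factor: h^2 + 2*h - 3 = (h + 3)*(h - 1)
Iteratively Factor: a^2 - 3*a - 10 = (a - 5)*(a + 2)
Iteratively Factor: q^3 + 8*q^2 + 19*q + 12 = (q + 4)*(q^2 + 4*q + 3) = (q + 1)*(q + 4)*(q + 3)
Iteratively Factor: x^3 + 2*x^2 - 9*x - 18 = (x + 2)*(x^2 - 9) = (x - 3)*(x + 2)*(x + 3)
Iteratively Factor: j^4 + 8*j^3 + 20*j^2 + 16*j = (j)*(j^3 + 8*j^2 + 20*j + 16) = j*(j + 2)*(j^2 + 6*j + 8) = j*(j + 2)^2*(j + 4)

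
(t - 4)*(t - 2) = t^2 - 6*t + 8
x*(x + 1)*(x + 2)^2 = x^4 + 5*x^3 + 8*x^2 + 4*x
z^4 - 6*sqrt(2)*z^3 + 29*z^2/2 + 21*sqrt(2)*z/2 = z*(z - 7*sqrt(2)/2)*(z - 3*sqrt(2))*(z + sqrt(2)/2)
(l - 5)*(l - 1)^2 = l^3 - 7*l^2 + 11*l - 5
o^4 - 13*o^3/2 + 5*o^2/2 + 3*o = o*(o - 6)*(o - 1)*(o + 1/2)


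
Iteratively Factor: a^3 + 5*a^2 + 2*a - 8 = (a + 4)*(a^2 + a - 2) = (a - 1)*(a + 4)*(a + 2)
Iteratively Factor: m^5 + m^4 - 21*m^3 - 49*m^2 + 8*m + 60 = (m + 3)*(m^4 - 2*m^3 - 15*m^2 - 4*m + 20) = (m + 2)*(m + 3)*(m^3 - 4*m^2 - 7*m + 10) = (m + 2)^2*(m + 3)*(m^2 - 6*m + 5) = (m - 5)*(m + 2)^2*(m + 3)*(m - 1)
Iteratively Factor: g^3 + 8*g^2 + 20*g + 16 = (g + 2)*(g^2 + 6*g + 8) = (g + 2)*(g + 4)*(g + 2)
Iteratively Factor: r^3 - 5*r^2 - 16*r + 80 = (r + 4)*(r^2 - 9*r + 20) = (r - 5)*(r + 4)*(r - 4)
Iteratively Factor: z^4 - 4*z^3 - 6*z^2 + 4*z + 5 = (z - 5)*(z^3 + z^2 - z - 1) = (z - 5)*(z - 1)*(z^2 + 2*z + 1) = (z - 5)*(z - 1)*(z + 1)*(z + 1)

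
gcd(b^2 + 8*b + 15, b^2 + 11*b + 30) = b + 5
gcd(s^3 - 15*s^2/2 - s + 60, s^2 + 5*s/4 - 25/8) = s + 5/2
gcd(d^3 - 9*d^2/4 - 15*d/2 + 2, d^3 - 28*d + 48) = d - 4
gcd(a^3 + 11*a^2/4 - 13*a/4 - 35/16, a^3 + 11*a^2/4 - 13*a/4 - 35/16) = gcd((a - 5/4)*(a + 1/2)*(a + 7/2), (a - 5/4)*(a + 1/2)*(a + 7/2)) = a^3 + 11*a^2/4 - 13*a/4 - 35/16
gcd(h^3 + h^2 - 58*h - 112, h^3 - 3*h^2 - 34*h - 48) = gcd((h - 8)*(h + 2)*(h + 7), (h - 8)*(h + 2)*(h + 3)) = h^2 - 6*h - 16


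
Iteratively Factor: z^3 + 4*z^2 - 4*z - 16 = (z - 2)*(z^2 + 6*z + 8) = (z - 2)*(z + 4)*(z + 2)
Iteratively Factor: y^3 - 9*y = (y)*(y^2 - 9) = y*(y + 3)*(y - 3)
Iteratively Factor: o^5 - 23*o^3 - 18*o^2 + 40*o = (o + 4)*(o^4 - 4*o^3 - 7*o^2 + 10*o) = (o - 5)*(o + 4)*(o^3 + o^2 - 2*o) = (o - 5)*(o - 1)*(o + 4)*(o^2 + 2*o) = (o - 5)*(o - 1)*(o + 2)*(o + 4)*(o)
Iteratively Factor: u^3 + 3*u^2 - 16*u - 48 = (u + 3)*(u^2 - 16) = (u + 3)*(u + 4)*(u - 4)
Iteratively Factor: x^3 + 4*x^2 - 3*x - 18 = (x - 2)*(x^2 + 6*x + 9) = (x - 2)*(x + 3)*(x + 3)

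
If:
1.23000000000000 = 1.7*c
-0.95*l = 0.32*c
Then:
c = 0.72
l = -0.24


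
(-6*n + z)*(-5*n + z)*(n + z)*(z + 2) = 30*n^3*z + 60*n^3 + 19*n^2*z^2 + 38*n^2*z - 10*n*z^3 - 20*n*z^2 + z^4 + 2*z^3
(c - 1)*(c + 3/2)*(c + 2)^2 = c^4 + 9*c^3/2 + 9*c^2/2 - 4*c - 6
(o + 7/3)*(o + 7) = o^2 + 28*o/3 + 49/3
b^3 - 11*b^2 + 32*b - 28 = (b - 7)*(b - 2)^2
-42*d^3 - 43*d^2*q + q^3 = (-7*d + q)*(d + q)*(6*d + q)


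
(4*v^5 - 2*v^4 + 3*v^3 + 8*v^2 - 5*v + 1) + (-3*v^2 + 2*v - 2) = 4*v^5 - 2*v^4 + 3*v^3 + 5*v^2 - 3*v - 1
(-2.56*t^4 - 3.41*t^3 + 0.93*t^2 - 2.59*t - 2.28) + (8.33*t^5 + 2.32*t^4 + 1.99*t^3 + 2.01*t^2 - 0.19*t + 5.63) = 8.33*t^5 - 0.24*t^4 - 1.42*t^3 + 2.94*t^2 - 2.78*t + 3.35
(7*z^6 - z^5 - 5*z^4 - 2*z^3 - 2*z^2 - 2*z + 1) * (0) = 0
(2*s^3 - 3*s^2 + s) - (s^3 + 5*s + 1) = s^3 - 3*s^2 - 4*s - 1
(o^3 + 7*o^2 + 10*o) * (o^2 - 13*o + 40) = o^5 - 6*o^4 - 41*o^3 + 150*o^2 + 400*o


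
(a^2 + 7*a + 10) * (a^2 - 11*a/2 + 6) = a^4 + 3*a^3/2 - 45*a^2/2 - 13*a + 60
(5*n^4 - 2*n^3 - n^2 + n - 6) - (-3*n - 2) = 5*n^4 - 2*n^3 - n^2 + 4*n - 4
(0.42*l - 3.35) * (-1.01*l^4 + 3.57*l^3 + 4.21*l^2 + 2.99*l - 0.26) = -0.4242*l^5 + 4.8829*l^4 - 10.1913*l^3 - 12.8477*l^2 - 10.1257*l + 0.871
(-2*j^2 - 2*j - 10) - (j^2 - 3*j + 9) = -3*j^2 + j - 19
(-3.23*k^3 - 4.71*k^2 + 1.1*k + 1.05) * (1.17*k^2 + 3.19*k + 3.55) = -3.7791*k^5 - 15.8144*k^4 - 25.2044*k^3 - 11.983*k^2 + 7.2545*k + 3.7275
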